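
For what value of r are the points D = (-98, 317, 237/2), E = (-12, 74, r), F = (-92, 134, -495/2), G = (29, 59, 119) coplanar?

The points are coplanar iff DE · (DF × DG) = 0.
Expanding, this is linear in r: (21693)r + (1193115/2) = 0.
So r = -55/2.

-55/2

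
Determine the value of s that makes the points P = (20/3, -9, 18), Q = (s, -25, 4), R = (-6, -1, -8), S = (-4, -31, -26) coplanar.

Normal to plane PRS: n = (-924, -280, 364); plane equation n·X = 2912.
Requiring n·Q = 2912: (-924)s + (8456) = 2912.
So s = 6.

6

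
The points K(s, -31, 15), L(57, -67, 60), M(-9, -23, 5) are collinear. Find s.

3

Collinearity requires KL × KM = 0; each component is linear in s.
The y-component gives (-55)s + (165) = 0, so s = 3.
The remaining components then also vanish.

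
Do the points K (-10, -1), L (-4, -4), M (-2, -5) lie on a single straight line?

Yes

KL = (6, -3), KM = (8, -4).
Twice the signed area of △KLM is (6)(-4) − (-3)(8) = 0.
The triangle is degenerate (zero area), so the points are collinear.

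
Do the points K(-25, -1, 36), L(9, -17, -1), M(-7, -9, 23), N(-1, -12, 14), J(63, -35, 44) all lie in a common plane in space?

The plane through K, L, M has normal n = KL × KM = (-88, -224, 16) and equation n·P = 3000.
Checking the remaining points: n·N = 3000, n·J = 3000.
All equal 3000, so all 5 points lie in one plane.

Yes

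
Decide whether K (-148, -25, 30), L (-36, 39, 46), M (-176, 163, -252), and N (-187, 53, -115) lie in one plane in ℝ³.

No

With K as base: KL = (112, 64, 16), KM = (-28, 188, -282), KN = (-39, 78, -145).
KM × KN = (-5264, 6938, 5148).
KL · (KM × KN) = -63168.
Since -63168 ≠ 0, the four points are not coplanar.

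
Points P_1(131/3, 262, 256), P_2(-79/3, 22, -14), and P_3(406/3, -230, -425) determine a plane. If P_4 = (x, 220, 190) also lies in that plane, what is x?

66

Coplanarity requires P_1P_2 · (P_1P_3 × P_1P_4) = 0.
P_1P_2 = (-70, -240, -270), P_1P_3 = (275/3, -492, -681); the triple product is linear in x with coefficient 30600 and constant term -2019600.
Setting it to zero: x = 66.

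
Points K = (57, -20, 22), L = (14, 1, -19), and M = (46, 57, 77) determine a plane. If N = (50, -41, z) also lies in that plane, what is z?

-7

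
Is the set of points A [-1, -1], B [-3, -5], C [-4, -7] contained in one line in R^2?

AB = (-2, -4), AC = (-3, -6).
det[AB; AC] = (-2)(-6) − (-4)(-3) = 0.
The determinant is zero, so the points are collinear.

Yes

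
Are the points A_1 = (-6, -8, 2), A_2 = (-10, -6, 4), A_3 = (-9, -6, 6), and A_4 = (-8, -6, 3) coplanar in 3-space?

With A_1 as base: A_1A_2 = (-4, 2, 2), A_1A_3 = (-3, 2, 4), A_1A_4 = (-2, 2, 1).
A_1A_3 × A_1A_4 = (-6, -5, -2).
A_1A_2 · (A_1A_3 × A_1A_4) = 10.
Since 10 ≠ 0, the four points are not coplanar.

No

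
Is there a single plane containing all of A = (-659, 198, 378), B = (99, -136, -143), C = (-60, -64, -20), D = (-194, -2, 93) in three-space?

The four points are coplanar iff the 3×3 determinant with rows AB, AC, AD is zero.
Rows: (758, -334, -521), (599, -262, -398), (465, -200, -285).
Expanding along the first row: (758)(-4930) − (-334)(14355) + (-521)(2030) = 0.
Zero determinant ⇒ coplanar.

Yes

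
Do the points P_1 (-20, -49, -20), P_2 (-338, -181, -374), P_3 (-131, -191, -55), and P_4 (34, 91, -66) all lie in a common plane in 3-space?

A normal to the plane through P_1, P_2, P_3 is n = P_1P_2 × P_1P_3 = (-45648, 28164, 30504).
The plane has equation n·P = -1077156. For P_4: n·P_4 = -1002372.
-1002372 ≠ -1077156, so P_4 is off the plane.

No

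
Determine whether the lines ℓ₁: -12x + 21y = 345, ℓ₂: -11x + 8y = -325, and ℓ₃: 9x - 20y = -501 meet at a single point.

Yes

Lines aᵢx + bᵢy = cᵢ with pairwise distinct directions are concurrent exactly when det[aᵢ bᵢ cᵢ] = 0.
Here the determinant is 0.
It vanishes, so the lines are concurrent at (71, 57).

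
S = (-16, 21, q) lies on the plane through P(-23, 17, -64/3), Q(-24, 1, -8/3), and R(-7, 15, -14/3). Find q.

The plane through P, Q, R has equation −(688/3)x + (946/3)y + 258z = 15394/3.
Substituting S: (258)q + (30874/3) = 15394/3, so q = -20.

-20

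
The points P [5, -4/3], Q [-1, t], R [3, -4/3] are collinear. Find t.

-4/3

Collinearity: (Q − P) must be parallel to (R − P) = (-2, 0).
Cross-multiplying the components: (t − (-4/3))·(-2) = (-6)·(0).
Solving gives t = -4/3.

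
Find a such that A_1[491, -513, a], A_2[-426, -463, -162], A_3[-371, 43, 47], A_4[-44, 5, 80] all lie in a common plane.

The points are coplanar iff A_1A_2 · (A_1A_3 × A_1A_4) = 0.
Expanding, this is linear in a: (167552)a + (7874944) = 0.
So a = -47.

-47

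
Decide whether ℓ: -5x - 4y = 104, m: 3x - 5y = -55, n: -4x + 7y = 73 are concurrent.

Yes

Lines aᵢx + bᵢy = cᵢ with pairwise distinct directions are concurrent exactly when det[aᵢ bᵢ cᵢ] = 0.
Here the determinant is 0.
It vanishes, so the lines are concurrent at (-20, -1).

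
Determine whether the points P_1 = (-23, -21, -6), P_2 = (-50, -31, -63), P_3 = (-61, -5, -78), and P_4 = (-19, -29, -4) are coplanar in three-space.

No

A normal to the plane through P_1, P_2, P_3 is n = P_1P_2 × P_1P_3 = (1632, 222, -812).
The plane has equation n·P = -37326. For P_4: n·P_4 = -34198.
-34198 ≠ -37326, so P_4 is off the plane.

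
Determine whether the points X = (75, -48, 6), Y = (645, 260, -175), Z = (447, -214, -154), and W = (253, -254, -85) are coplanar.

Yes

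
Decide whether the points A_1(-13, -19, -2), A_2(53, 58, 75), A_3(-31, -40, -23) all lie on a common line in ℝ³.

A_1A_2 = (66, 77, 77), A_1A_3 = (-18, -21, -21).
A_1A_2 × A_1A_3 = (0, 0, 0).
The cross product vanishes, so the three points are collinear.

Yes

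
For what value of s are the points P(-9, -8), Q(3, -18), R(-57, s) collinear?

32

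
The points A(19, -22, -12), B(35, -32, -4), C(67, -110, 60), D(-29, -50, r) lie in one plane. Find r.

12

Normal to plane ABC: n = (-16, -768, -928); plane equation n·P = 27728.
Requiring n·D = 27728: (-928)r + (38864) = 27728.
So r = 12.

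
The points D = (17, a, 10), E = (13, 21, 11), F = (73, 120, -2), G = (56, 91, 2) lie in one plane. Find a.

Coplanarity ⇔ det[DE; DF; DG] = 0.
Expanding, this is linear in a: (19)a + (-532) = 0.
So a = 28.

28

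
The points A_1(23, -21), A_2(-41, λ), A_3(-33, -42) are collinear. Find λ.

Collinearity: (A_2 − A_1) must be parallel to (A_3 − A_1) = (-56, -21).
Cross-multiplying the components: (λ − (-21))·(-56) = (-64)·(-21).
Solving gives λ = -45.

-45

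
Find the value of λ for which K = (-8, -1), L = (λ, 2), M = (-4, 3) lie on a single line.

The three points are collinear iff det[KL; KM] = 0.
This determinant is linear in λ: (4)λ + (20) = 0, so λ = -5.

-5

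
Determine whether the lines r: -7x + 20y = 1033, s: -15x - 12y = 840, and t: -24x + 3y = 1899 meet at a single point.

No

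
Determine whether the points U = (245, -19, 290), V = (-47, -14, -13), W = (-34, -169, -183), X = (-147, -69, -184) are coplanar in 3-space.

The four points are coplanar iff the 3×3 determinant with rows UV, UW, UX is zero.
Rows: (-292, 5, -303), (-279, -150, -473), (-392, -50, -474).
Expanding along the first row: (-292)(47450) − (5)(-53170) + (-303)(-44850) = 0.
Zero determinant ⇒ coplanar.

Yes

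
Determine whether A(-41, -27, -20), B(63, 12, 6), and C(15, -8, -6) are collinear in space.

No

AB = (104, 39, 26), AC = (56, 19, 14).
Comparing components 2 and 3: (39)(14) − (26)(19) = 52 ≠ 0, so AB and AC are not parallel and the points are not collinear.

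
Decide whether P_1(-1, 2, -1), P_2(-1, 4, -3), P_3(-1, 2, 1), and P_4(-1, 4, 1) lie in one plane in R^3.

Yes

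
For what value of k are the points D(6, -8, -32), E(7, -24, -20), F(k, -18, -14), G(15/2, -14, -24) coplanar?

The points are coplanar iff DE · (DF × DG) = 0.
Expanding, this is linear in k: (56)k + (-560) = 0.
So k = 10.

10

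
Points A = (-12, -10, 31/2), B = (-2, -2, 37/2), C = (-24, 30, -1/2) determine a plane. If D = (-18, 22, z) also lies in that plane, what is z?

9/2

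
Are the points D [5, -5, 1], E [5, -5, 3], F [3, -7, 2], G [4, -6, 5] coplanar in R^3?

Yes

The four points are coplanar iff the 3×3 determinant with rows DE, DF, DG is zero.
Rows: (0, 0, 2), (-2, -2, 1), (-1, -1, 4).
Expanding along the first row: (0)(-7) − (0)(-7) + (2)(0) = 0.
Zero determinant ⇒ coplanar.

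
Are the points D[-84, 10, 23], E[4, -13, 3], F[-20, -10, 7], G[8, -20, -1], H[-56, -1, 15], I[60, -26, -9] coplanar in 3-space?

No

The plane through D, E, F has normal n = DE × DF = (-32, 128, -288) and equation n·P = -2656.
Checking the remaining points: n·G = -2528, n·H = -2656, n·I = -2656.
Since n·G = -2528 ≠ -2656, G is off the plane and the points are not all coplanar.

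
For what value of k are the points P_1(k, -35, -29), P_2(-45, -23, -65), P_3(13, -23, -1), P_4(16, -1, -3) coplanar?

-15

The points are coplanar iff P_1P_2 · (P_1P_3 × P_1P_4) = 0.
Expanding, this is linear in k: (1408)k + (21120) = 0.
So k = -15.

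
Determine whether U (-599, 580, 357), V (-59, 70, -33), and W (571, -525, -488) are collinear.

Yes

UV = (540, -510, -390), UW = (1170, -1105, -845).
Each component of UW is 13/6 times the corresponding component of UV, so UW = 13/6·UV and the points are collinear.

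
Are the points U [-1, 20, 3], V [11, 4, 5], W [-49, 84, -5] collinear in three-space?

UV = (12, -16, 2), UW = (-48, 64, -8).
UV × UW = (0, 0, 0).
The cross product vanishes, so the three points are collinear.

Yes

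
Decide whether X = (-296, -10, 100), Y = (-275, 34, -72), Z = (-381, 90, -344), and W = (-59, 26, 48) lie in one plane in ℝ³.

A normal to the plane through X, Y, Z is n = XY × XZ = (-2336, 23944, 5840).
The plane has equation n·P = 1036016. For W: n·W = 1040688.
1040688 ≠ 1036016, so W is off the plane.

No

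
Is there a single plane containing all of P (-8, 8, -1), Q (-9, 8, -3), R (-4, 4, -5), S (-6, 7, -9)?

No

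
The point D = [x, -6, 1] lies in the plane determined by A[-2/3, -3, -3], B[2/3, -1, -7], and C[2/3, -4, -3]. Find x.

A normal to the plane is n = AB × AC = (-4, -16/3, -4).
D lies in the plane iff n · AD = 0.
This gives (-4)x + (-8/3) = 0, so x = -2/3.

-2/3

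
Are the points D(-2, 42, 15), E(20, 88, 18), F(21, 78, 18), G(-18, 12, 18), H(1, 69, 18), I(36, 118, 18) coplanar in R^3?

No

The plane through D, E, F has normal n = DE × DF = (30, 3, -266) and equation n·P = -3924.
Checking the remaining points: n·G = -5292, n·H = -4551, n·I = -3354.
Since n·G = -5292 ≠ -3924, G is off the plane and the points are not all coplanar.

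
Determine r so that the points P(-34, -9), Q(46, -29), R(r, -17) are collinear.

-2

The three points are collinear iff det[PQ; PR] = 0.
This determinant is linear in r: (20)r + (40) = 0, so r = -2.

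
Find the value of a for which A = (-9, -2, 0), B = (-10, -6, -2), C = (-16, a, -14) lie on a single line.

Direction AB = (-1, -4, -2). From the x-coordinate of C, the parameter along the line is τ = (-16 − (-9))/(-1) = 7.
Then a = (-2) + 7·(-4) = -30.

-30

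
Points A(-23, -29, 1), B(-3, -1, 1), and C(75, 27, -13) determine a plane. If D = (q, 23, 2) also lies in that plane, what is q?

10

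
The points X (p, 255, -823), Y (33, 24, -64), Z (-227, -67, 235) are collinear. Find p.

Direction YZ = (-260, -91, 299). From the y-coordinate of X, the parameter along the line is τ = (255 − 24)/(-91) = -33/13.
Then p = 33 + (-33/13)·(-260) = 693.

693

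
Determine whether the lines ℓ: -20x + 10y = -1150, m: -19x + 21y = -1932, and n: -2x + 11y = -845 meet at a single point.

Intersecting ℓ and m: solving the 2×2 system gives (x, y) = (21, -73).
Substitute into n: (-2)(21) + (11)(-73) = -845.
This equals -845, so (21, -73) lies on all three lines and they are concurrent.

Yes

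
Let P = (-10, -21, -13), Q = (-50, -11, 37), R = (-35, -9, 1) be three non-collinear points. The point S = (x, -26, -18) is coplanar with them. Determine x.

The plane through P, Q, R has equation −460x − 690y − 230z = 22080.
Substituting S: (-460)x + (22080) = 22080, so x = 0.

0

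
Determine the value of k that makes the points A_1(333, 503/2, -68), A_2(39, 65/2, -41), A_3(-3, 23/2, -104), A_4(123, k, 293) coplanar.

85/2

Normal to plane A_1A_2A_3: n = (14364, -19656, -3024); plane equation n·P = 45360.
Requiring n·A_4 = 45360: (-19656)k + (880740) = 45360.
So k = 85/2.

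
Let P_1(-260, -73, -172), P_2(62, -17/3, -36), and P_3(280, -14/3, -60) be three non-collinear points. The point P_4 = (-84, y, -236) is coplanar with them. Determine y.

The plane through P_1, P_2, P_3 has equation −1752x + 37376y − (43070/3)z = 589256/3.
Substituting P_4: (37376)y + (10606024/3) = 589256/3, so y = -268/3.

-268/3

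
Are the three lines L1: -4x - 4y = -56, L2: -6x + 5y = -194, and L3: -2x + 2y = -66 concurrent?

Lines aᵢx + bᵢy = cᵢ with pairwise distinct directions are concurrent exactly when det[aᵢ bᵢ cᵢ] = 0.
Here the determinant is -88.
Nonzero, so no common point exists.

No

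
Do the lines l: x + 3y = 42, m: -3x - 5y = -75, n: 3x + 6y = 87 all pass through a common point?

Intersecting l and m: solving the 2×2 system gives (x, y) = (15/4, 51/4).
Substitute into n: (3)(15/4) + (6)(51/4) = 351/4.
But n requires 87 ≠ 351/4, so the three lines have no common point.

No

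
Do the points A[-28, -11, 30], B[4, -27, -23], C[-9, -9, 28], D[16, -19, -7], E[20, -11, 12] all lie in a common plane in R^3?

The plane through A, B, C has normal n = AB × AC = (138, -943, 368) and equation n·P = 17549.
Checking the remaining points: n·D = 17549, n·E = 17549.
All equal 17549, so all 5 points lie in one plane.

Yes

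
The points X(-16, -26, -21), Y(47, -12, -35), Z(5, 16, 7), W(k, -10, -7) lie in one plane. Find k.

-16

The points are coplanar iff XY · (XZ × XW) = 0.
Expanding, this is linear in k: (980)k + (15680) = 0.
So k = -16.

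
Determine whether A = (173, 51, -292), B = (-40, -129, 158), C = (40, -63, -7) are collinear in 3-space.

No

AB = (-213, -180, 450), AC = (-133, -114, 285).
AB × AC = (0, 855, 342).
The cross product is nonzero, so the points do not lie on one line.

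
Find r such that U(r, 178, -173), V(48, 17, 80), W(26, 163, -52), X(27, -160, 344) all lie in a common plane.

The points are coplanar iff UV · (UW × UX) = 0.
Expanding, this is linear in r: (-15180)r + (1108140) = 0.
So r = 73.

73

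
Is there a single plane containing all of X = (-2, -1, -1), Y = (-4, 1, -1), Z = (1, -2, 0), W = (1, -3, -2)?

The four points are coplanar iff the 3×3 determinant with rows XY, XZ, XW is zero.
Rows: (-2, 2, 0), (3, -1, 1), (3, -2, -1).
Expanding along the first row: (-2)(3) − (2)(-6) + (0)(-3) = 6.
Nonzero ⇒ not coplanar.

No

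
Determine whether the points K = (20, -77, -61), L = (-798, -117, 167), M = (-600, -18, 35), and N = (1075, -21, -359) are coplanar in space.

No

A normal to the plane through K, L, M is n = KL × KM = (-17292, -62832, -73062).
The plane has equation n·P = 8949006. For N: n·N = 8959830.
8959830 ≠ 8949006, so N is off the plane.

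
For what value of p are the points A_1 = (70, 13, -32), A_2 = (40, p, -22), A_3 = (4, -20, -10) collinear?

-2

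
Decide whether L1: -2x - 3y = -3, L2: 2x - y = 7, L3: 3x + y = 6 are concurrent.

Lines aᵢx + bᵢy = cᵢ with pairwise distinct directions are concurrent exactly when det[aᵢ bᵢ cᵢ] = 0.
Here the determinant is -16.
Nonzero, so no common point exists.

No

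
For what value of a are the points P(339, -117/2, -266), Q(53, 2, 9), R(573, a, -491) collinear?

Direction PQ = (-286, 121/2, 275). From the x-coordinate of R, the parameter along the line is τ = (573 − 339)/(-286) = -9/11.
Then a = (-117/2) + (-9/11)·(121/2) = -108.

-108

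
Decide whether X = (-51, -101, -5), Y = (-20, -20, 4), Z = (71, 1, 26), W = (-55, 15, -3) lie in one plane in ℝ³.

A normal to the plane through X, Y, Z is n = XY × XZ = (1593, 137, -6720).
The plane has equation n·P = -61480. For W: n·W = -65400.
-65400 ≠ -61480, so W is off the plane.

No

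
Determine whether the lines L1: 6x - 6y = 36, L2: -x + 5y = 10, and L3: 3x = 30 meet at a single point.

Yes

Intersecting L1 and L2: solving the 2×2 system gives (x, y) = (10, 4).
Substitute into L3: (3)(10) + (0)(4) = 30.
This equals 30, so (10, 4) lies on all three lines and they are concurrent.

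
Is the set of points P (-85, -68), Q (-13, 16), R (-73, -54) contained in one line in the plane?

Yes

PQ = (72, 84), PR = (12, 14).
Twice the signed area of △PQR is (72)(14) − (84)(12) = 0.
The triangle is degenerate (zero area), so the points are collinear.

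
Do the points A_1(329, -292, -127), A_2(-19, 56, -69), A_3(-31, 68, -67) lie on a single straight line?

A_1A_2 = (-348, 348, 58), A_1A_3 = (-360, 360, 60).
Each component of A_1A_3 is 30/29 times the corresponding component of A_1A_2, so A_1A_3 = 30/29·A_1A_2 and the points are collinear.

Yes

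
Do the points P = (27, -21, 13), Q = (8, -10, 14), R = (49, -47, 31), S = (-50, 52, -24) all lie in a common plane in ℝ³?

Yes

A normal to the plane through P, Q, R is n = PQ × PR = (224, 364, 252).
The plane has equation n·X = 1680. For S: n·S = 1680.
Equal, so S lies in the plane and all four are coplanar.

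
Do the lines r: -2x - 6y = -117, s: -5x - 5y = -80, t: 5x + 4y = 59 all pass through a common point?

No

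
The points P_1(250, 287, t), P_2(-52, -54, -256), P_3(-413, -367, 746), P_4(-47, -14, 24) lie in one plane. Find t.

The points are coplanar iff P_1P_2 · (P_1P_3 × P_1P_4) = 0.
Expanding, this is linear in t: (12875)t + (5690750) = 0.
So t = -442.

-442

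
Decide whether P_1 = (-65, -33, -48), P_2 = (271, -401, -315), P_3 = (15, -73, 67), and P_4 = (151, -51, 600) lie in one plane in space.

The four points are coplanar iff the 3×3 determinant with rows P_1P_2, P_1P_3, P_1P_4 is zero.
Rows: (336, -368, -267), (80, -40, 115), (216, -18, 648).
Expanding along the first row: (336)(-23850) − (-368)(27000) + (-267)(7200) = 0.
Zero determinant ⇒ coplanar.

Yes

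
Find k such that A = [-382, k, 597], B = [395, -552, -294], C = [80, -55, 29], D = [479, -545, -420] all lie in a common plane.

344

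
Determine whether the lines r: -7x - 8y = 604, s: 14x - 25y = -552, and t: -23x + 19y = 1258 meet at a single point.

No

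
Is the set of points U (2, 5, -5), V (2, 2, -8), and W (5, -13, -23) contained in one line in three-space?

UV = (0, -3, -3), UW = (3, -18, -18).
UV × UW = (0, -9, 9).
The cross product is nonzero, so the points do not lie on one line.

No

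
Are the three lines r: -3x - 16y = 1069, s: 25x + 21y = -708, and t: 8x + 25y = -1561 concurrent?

The three lines meet at one point iff the augmented coefficient matrix [aᵢ bᵢ cᵢ] has rank < 3, i.e. its determinant vanishes.
Here the determinant is 0.
It vanishes, so the lines are concurrent at (33, -73).

Yes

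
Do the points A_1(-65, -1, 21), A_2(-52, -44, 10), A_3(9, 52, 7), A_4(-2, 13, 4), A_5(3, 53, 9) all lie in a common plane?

The plane through A_1, A_2, A_3 has normal n = A_1A_2 × A_1A_3 = (1185, -632, 3871) and equation n·P = 4898.
Checking the remaining points: n·A_4 = 4898, n·A_5 = 4898.
All equal 4898, so all 5 points lie in one plane.

Yes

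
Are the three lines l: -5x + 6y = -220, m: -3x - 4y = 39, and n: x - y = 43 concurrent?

No

Lines aᵢx + bᵢy = cᵢ with pairwise distinct directions are concurrent exactly when det[aᵢ bᵢ cᵢ] = 0.
Here the determinant is 133.
Nonzero, so no common point exists.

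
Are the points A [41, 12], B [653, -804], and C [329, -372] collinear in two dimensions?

AB = (612, -816), AC = (288, -384).
det[AB; AC] = (612)(-384) − (-816)(288) = 0.
The determinant is zero, so the points are collinear.

Yes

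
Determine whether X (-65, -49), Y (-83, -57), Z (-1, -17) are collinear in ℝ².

No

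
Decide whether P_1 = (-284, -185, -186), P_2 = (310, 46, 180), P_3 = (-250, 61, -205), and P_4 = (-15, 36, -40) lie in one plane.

No

A normal to the plane through P_1, P_2, P_3 is n = P_1P_2 × P_1P_3 = (-94425, 23730, 138270).
The plane has equation n·P = -3291570. For P_4: n·P_4 = -3260145.
-3260145 ≠ -3291570, so P_4 is off the plane.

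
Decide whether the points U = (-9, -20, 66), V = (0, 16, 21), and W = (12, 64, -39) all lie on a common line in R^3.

Yes

UV = (9, 36, -45), UW = (21, 84, -105).
Each component of UW is 7/3 times the corresponding component of UV, so UW = 7/3·UV and the points are collinear.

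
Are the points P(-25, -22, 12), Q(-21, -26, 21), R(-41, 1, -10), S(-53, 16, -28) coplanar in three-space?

The four points are coplanar iff the 3×3 determinant with rows PQ, PR, PS is zero.
Rows: (4, -4, 9), (-16, 23, -22), (-28, 38, -40).
Expanding along the first row: (4)(-84) − (-4)(24) + (9)(36) = 84.
Nonzero ⇒ not coplanar.

No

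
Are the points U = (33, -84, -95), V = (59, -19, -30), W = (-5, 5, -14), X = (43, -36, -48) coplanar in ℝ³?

Yes

The four points are coplanar iff the 3×3 determinant with rows UV, UW, UX is zero.
Rows: (26, 65, 65), (-38, 89, 81), (10, 48, 47).
Expanding along the first row: (26)(295) − (65)(-2596) + (65)(-2714) = 0.
Zero determinant ⇒ coplanar.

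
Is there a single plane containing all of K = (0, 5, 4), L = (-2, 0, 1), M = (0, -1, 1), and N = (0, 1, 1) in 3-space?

The four points are coplanar iff the 3×3 determinant with rows KL, KM, KN is zero.
Rows: (-2, -5, -3), (0, -6, -3), (0, -4, -3).
Expanding along the first row: (-2)(6) − (-5)(0) + (-3)(0) = -12.
Nonzero ⇒ not coplanar.

No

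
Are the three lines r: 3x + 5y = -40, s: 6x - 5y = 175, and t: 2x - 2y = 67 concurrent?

No

Intersecting r and s: solving the 2×2 system gives (x, y) = (15, -17).
Substitute into t: (2)(15) + (-2)(-17) = 64.
But t requires 67 ≠ 64, so the three lines have no common point.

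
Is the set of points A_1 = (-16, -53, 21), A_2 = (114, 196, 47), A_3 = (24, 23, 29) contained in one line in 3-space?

No

A_1A_2 = (130, 249, 26), A_1A_3 = (40, 76, 8).
Comparing components 2 and 3: (249)(8) − (26)(76) = 16 ≠ 0, so A_1A_2 and A_1A_3 are not parallel and the points are not collinear.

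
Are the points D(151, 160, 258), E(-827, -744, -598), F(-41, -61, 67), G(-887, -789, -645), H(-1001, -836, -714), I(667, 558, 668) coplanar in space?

Yes

The plane through D, E, F has normal n = DE × DF = (-16512, -22446, 42570) and equation n·P = 4898388.
Checking the remaining points: n·G = 4898388, n·H = 4898388, n·I = 4898388.
All equal 4898388, so all 6 points lie in one plane.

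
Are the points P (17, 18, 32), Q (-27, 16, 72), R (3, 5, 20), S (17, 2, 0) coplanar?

Yes

The four points are coplanar iff the 3×3 determinant with rows PQ, PR, PS is zero.
Rows: (-44, -2, 40), (-14, -13, -12), (0, -16, -32).
Expanding along the first row: (-44)(224) − (-2)(448) + (40)(224) = 0.
Zero determinant ⇒ coplanar.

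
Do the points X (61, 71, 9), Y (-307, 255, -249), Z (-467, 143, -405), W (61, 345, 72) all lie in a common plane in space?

With X as base: XY = (-368, 184, -258), XZ = (-528, 72, -414), XW = (0, 274, 63).
XZ × XW = (117972, 33264, -144672).
XY · (XZ × XW) = 32256.
Since 32256 ≠ 0, the four points are not coplanar.

No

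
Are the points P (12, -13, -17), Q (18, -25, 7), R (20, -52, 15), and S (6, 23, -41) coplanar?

The four points are coplanar iff the 3×3 determinant with rows PQ, PR, PS is zero.
Rows: (6, -12, 24), (8, -39, 32), (-6, 36, -24).
Expanding along the first row: (6)(-216) − (-12)(0) + (24)(54) = 0.
Zero determinant ⇒ coplanar.

Yes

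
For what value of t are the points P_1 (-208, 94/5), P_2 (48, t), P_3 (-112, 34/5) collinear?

-66/5

The three points are collinear iff det[P_1P_2; P_1P_3] = 0.
This determinant is linear in t: (-96)t + (-6336/5) = 0, so t = -66/5.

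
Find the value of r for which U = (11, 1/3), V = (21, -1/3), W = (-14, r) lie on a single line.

Collinearity: (W − U) must be parallel to (V − U) = (10, -2/3).
Cross-multiplying the components: (r − 1/3)·(10) = (-25)·(-2/3).
Solving gives r = 2.

2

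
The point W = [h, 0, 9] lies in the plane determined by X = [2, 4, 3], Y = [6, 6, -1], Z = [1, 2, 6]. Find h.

0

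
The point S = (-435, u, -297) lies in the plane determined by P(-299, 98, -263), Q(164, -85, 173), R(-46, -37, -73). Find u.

220

Coplanarity requires PQ · (PR × PS) = 0.
PQ = (463, -183, 436), PR = (253, -135, 190); the triple product is linear in u with coefficient 22338 and constant term -4914360.
Setting it to zero: u = 220.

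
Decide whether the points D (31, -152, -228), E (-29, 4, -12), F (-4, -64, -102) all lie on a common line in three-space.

DE = (-60, 156, 216), DF = (-35, 88, 126).
DE × DF = (648, 0, 180).
The cross product is nonzero, so the points do not lie on one line.

No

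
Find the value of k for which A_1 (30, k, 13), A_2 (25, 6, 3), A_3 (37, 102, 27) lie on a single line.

46

Direction A_2A_3 = (12, 96, 24). From the x-coordinate of A_1, the parameter along the line is τ = (30 − 25)/12 = 5/12.
Then k = 6 + 5/12·(96) = 46.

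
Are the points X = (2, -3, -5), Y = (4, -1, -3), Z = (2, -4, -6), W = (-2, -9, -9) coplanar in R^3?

No

With X as base: XY = (2, 2, 2), XZ = (0, -1, -1), XW = (-4, -6, -4).
XZ × XW = (-2, 4, -4).
XY · (XZ × XW) = -4.
Since -4 ≠ 0, the four points are not coplanar.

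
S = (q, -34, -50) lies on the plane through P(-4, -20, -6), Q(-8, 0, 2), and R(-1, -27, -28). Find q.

The plane through P, Q, R has equation −384x − 64y − 32z = 3008.
Substituting S: (-384)q + (3776) = 3008, so q = 2.

2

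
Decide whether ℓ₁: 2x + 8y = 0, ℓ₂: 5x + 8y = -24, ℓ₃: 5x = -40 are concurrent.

Intersecting ℓ₁ and ℓ₂: solving the 2×2 system gives (x, y) = (-8, 2).
Substitute into ℓ₃: (5)(-8) + (0)(2) = -40.
This equals -40, so (-8, 2) lies on all three lines and they are concurrent.

Yes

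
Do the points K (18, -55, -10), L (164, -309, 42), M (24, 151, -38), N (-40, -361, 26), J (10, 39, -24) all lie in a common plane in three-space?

Yes

The plane through K, L, M has normal n = KL × KM = (-3600, 4400, 31600) and equation n·P = -622800.
Checking the remaining points: n·N = -622800, n·J = -622800.
All equal -622800, so all 5 points lie in one plane.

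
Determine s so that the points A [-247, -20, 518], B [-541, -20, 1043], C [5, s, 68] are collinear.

-20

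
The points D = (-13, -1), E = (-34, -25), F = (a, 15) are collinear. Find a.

Collinearity: (F − D) must be parallel to (E − D) = (-21, -24).
Cross-multiplying the components: (a − (-13))·(-24) = (16)·(-21).
Solving gives a = 1.

1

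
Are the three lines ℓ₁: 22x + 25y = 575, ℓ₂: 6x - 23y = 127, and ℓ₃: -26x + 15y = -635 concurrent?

Yes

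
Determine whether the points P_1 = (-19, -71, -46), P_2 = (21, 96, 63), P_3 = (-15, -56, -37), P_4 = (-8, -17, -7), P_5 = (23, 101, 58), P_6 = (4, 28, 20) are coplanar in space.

The plane through P_1, P_2, P_3 has normal n = P_1P_2 × P_1P_3 = (-132, 76, -68) and equation n·P = 240.
Checking the remaining points: n·P_4 = 240, n·P_5 = 696, n·P_6 = 240.
Since n·P_5 = 696 ≠ 240, P_5 is off the plane and the points are not all coplanar.

No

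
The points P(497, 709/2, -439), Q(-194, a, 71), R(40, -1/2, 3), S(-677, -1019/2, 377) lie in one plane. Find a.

-317/2

Normal to plane PRS: n = (92208, -145996, -21922); plane equation n·X = 3695552.
Requiring n·Q = 3695552: (-145996)a + (-19444814) = 3695552.
So a = -317/2.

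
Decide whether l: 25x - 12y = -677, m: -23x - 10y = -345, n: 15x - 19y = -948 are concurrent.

Intersecting l and m: solving the 2×2 system gives (x, y) = (-5, 46).
Substitute into n: (15)(-5) + (-19)(46) = -949.
But n requires -948 ≠ -949, so the three lines have no common point.

No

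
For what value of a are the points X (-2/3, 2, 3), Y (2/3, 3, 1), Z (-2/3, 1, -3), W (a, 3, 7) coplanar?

-1/3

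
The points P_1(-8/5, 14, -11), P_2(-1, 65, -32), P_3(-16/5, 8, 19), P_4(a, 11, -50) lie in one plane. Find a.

Normal to plane P_1P_2P_3: n = (1404, 78/5, 78); plane equation n·P = -2886.
Requiring n·P_4 = -2886: (1404)a + (-18642/5) = -2886.
So a = 3/5.

3/5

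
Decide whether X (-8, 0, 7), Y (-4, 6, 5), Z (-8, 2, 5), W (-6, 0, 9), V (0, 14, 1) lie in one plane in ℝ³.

Yes

The plane through X, Y, Z has normal n = XY × XZ = (-8, 8, 8) and equation n·P = 120.
Checking the remaining points: n·W = 120, n·V = 120.
All equal 120, so all 5 points lie in one plane.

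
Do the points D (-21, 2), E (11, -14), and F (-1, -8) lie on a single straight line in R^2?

Yes

DE = (32, -16), DF = (20, -10).
det[DE; DF] = (32)(-10) − (-16)(20) = 0.
The determinant is zero, so the points are collinear.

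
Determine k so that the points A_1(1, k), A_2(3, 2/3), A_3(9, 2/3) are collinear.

The three points are collinear iff det[A_1A_2; A_1A_3] = 0.
This determinant is linear in k: (6)k + (-4) = 0, so k = 2/3.

2/3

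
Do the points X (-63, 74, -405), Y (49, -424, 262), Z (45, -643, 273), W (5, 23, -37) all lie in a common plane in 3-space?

Yes

The four points are coplanar iff the 3×3 determinant with rows XY, XZ, XW is zero.
Rows: (112, -498, 667), (108, -717, 678), (68, -51, 368).
Expanding along the first row: (112)(-229278) − (-498)(-6360) + (667)(43248) = 0.
Zero determinant ⇒ coplanar.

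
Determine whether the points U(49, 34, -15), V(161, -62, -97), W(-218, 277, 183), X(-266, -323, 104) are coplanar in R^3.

Yes

A normal to the plane through U, V, W is n = UV × UW = (918, -282, 1584).
The plane has equation n·P = 11634. For X: n·X = 11634.
Equal, so X lies in the plane and all four are coplanar.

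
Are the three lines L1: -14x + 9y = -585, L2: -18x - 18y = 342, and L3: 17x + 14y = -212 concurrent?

Yes

Intersecting L1 and L2: solving the 2×2 system gives (x, y) = (18, -37).
Substitute into L3: (17)(18) + (14)(-37) = -212.
This equals -212, so (18, -37) lies on all three lines and they are concurrent.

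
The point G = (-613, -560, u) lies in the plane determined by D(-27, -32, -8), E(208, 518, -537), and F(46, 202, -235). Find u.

The plane through D, E, F has equation −1064x + 14728y + 14840z = -561288.
Substituting G: (14840)u + (-7595448) = -561288, so u = 474.

474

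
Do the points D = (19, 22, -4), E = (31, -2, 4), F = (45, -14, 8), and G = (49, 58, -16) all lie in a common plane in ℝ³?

Yes

A normal to the plane through D, E, F is n = DE × DF = (0, 64, 192).
The plane has equation n·P = 640. For G: n·G = 640.
Equal, so G lies in the plane and all four are coplanar.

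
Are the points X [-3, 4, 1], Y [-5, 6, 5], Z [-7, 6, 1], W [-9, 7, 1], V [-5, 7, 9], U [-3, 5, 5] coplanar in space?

Yes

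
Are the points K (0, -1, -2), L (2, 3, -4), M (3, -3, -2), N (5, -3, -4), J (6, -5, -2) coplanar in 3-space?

No

The plane through K, L, M has normal n = KL × KM = (-4, -6, -16) and equation n·P = 38.
Checking the remaining points: n·N = 62, n·J = 38.
Since n·N = 62 ≠ 38, N is off the plane and the points are not all coplanar.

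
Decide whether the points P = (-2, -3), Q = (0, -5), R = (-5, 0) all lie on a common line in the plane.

PQ = (2, -2), PR = (-3, 3).
Twice the signed area of △PQR is (2)(3) − (-2)(-3) = 0.
The triangle is degenerate (zero area), so the points are collinear.

Yes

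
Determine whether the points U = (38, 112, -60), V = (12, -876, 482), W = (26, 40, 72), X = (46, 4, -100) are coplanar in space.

With U as base: UV = (-26, -988, 542), UW = (-12, -72, 132), UX = (8, -108, -40).
UW × UX = (17136, 576, 1872).
UV · (UW × UX) = 0.
The scalar triple product vanishes, so the four points are coplanar.

Yes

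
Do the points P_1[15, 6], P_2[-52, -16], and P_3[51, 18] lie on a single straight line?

P_1P_2 = (-67, -22), P_1P_3 = (36, 12).
If collinear, P_1P_3 would be a scalar multiple of P_1P_2. But (-67)·(12) ≠ (-22)·(36) (difference -12), so they are not parallel; the points are not collinear.

No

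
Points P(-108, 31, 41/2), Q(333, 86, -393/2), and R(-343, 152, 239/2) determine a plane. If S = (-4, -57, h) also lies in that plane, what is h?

A normal to the plane is n = PQ × PR = (31702, 7336, 66286).
S lies in the plane iff n · PS = 0.
This gives (66286)h + (1292577) = 0, so h = -39/2.

-39/2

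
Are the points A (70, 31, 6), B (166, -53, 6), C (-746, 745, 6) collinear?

AB = (96, -84, 0), AC = (-816, 714, 0).
AB × AC = (0, 0, 0).
The cross product vanishes, so the three points are collinear.

Yes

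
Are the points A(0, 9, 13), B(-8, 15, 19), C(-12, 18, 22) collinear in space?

AB = (-8, 6, 6), AC = (-12, 9, 9).
Each component of AC is 3/2 times the corresponding component of AB, so AC = 3/2·AB and the points are collinear.

Yes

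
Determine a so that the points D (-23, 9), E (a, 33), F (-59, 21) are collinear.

Collinearity: (E − D) must be parallel to (F − D) = (-36, 12).
Cross-multiplying the components: (a − (-23))·(12) = (24)·(-36).
Solving gives a = -95.

-95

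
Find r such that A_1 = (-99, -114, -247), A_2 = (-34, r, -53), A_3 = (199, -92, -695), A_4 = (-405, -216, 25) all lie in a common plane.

The points are coplanar iff A_1A_2 · (A_1A_3 × A_1A_4) = 0.
Expanding, this is linear in r: (56032)r + (-784448) = 0.
So r = 14.

14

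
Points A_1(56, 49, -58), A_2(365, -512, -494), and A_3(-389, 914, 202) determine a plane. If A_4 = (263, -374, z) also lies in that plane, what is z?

-46

A normal to the plane is n = A_1A_2 × A_1A_3 = (231280, 113680, 17640).
A_4 lies in the plane iff n · A_1A_4 = 0.
This gives (17640)z + (811440) = 0, so z = -46.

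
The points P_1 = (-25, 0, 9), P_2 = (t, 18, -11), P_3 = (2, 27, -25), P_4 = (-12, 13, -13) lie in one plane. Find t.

-7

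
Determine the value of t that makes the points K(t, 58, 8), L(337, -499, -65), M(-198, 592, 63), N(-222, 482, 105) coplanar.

53

Coplanarity ⇔ det[KL; KM; KN] = 0.
Expanding, this is linear in t: (-59902)t + (3174806) = 0.
So t = 53.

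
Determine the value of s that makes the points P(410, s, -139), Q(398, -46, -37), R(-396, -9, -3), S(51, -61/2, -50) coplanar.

The points are coplanar iff PQ · (PR × PS) = 0.
Expanding, this is linear in s: (22120)s + (1083880) = 0.
So s = -49.

-49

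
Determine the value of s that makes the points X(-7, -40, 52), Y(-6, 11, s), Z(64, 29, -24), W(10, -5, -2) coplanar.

-46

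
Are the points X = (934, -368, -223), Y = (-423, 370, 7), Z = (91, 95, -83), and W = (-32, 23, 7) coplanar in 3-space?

With X as base: XY = (-1357, 738, 230), XZ = (-843, 463, 140), XW = (-966, 391, 230).
XZ × XW = (51750, 58650, 117645).
XY · (XZ × XW) = 117300.
Since 117300 ≠ 0, the four points are not coplanar.

No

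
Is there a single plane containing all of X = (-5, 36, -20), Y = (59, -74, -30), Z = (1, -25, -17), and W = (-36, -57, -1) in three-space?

No

A normal to the plane through X, Y, Z is n = XY × XZ = (-940, -252, -3244).
The plane has equation n·P = 60508. For W: n·W = 51448.
51448 ≠ 60508, so W is off the plane.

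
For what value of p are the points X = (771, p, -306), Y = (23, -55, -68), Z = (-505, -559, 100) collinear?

659

Direction YZ = (-528, -504, 168). From the x-coordinate of X, the parameter along the line is τ = (771 − 23)/(-528) = -17/12.
Then p = (-55) + (-17/12)·(-504) = 659.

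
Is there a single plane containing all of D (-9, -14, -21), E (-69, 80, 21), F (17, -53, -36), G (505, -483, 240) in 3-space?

With D as base: DE = (-60, 94, 42), DF = (26, -39, -15), DG = (514, -469, 261).
DF × DG = (-17214, -14496, 7852).
DE · (DF × DG) = 0.
The scalar triple product vanishes, so the four points are coplanar.

Yes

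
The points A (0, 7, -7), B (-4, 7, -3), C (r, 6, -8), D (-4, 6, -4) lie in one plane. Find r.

0

Normal to plane ABD: n = (4, -4, 4); plane equation n·P = -56.
Requiring n·C = -56: (4)r + (-56) = -56.
So r = 0.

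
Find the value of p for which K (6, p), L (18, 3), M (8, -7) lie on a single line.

Collinearity: (K − L) must be parallel to (M − L) = (-10, -10).
Cross-multiplying the components: (p − 3)·(-10) = (-12)·(-10).
Solving gives p = -9.

-9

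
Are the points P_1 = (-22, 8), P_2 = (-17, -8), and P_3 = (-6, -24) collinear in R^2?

No

P_1P_2 = (5, -16), P_1P_3 = (16, -32).
Twice the signed area of △P_1P_2P_3 is (5)(-32) − (-16)(16) = 96.
The area is nonzero, so the three points are not collinear.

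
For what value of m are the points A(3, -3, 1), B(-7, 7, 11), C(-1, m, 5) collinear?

Collinearity requires AB × AC = 0; each component is linear in m.
The x-component gives (-10)m + (10) = 0, so m = 1.
The remaining components then also vanish.

1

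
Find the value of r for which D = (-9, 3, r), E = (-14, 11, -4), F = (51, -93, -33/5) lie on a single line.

-21/5

Direction EF = (65, -104, -13/5). From the x-coordinate of D, the parameter along the line is τ = (-9 − (-14))/65 = 1/13.
Then r = (-4) + 1/13·(-13/5) = -21/5.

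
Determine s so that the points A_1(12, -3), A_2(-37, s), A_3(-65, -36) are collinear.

The three points are collinear iff det[A_1A_2; A_1A_3] = 0.
This determinant is linear in s: (77)s + (1848) = 0, so s = -24.

-24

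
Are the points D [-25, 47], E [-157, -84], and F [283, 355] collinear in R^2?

No

DE = (-132, -131), DF = (308, 308).
det[DE; DF] = (-132)(308) − (-131)(308) = -308.
The determinant is nonzero, so they are not collinear.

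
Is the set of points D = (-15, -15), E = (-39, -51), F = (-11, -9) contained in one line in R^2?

Yes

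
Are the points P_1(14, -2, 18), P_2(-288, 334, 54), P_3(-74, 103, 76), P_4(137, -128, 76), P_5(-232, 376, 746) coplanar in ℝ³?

Yes

The plane through P_1, P_2, P_3 has normal n = P_1P_2 × P_1P_3 = (15708, 14348, -2142) and equation n·P = 152660.
Checking the remaining points: n·P_4 = 152660, n·P_5 = 152660.
All equal 152660, so all 5 points lie in one plane.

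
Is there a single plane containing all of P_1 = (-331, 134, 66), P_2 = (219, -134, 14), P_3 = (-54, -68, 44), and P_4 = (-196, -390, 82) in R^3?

No

With P_1 as base: P_1P_2 = (550, -268, -52), P_1P_3 = (277, -202, -22), P_1P_4 = (135, -524, 16).
P_1P_3 × P_1P_4 = (-14760, -7402, -117878).
P_1P_2 · (P_1P_3 × P_1P_4) = -4608.
Since -4608 ≠ 0, the four points are not coplanar.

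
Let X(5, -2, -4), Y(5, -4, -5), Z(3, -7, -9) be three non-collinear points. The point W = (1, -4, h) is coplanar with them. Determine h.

-10

The plane through X, Y, Z has equation 5x + 2y − 4z = 37.
Substituting W: (-4)h + (-3) = 37, so h = -10.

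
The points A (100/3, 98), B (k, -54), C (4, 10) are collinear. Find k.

-52/3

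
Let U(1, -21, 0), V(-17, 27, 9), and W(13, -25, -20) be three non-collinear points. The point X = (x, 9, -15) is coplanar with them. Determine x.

1

The plane through U, V, W has equation −924x − 252y − 504z = 4368.
Substituting X: (-924)x + (5292) = 4368, so x = 1.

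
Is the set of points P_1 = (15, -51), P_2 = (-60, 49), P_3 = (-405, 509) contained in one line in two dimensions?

P_1P_2 = (-75, 100), P_1P_3 = (-420, 560).
det[P_1P_2; P_1P_3] = (-75)(560) − (100)(-420) = 0.
The determinant is zero, so the points are collinear.

Yes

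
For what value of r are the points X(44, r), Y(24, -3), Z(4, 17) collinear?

Collinearity: (X − Y) must be parallel to (Z − Y) = (-20, 20).
Cross-multiplying the components: (r − (-3))·(-20) = (20)·(20).
Solving gives r = -23.

-23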